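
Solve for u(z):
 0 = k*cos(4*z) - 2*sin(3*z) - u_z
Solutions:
 u(z) = C1 + k*sin(4*z)/4 + 2*cos(3*z)/3


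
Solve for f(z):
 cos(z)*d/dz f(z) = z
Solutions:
 f(z) = C1 + Integral(z/cos(z), z)


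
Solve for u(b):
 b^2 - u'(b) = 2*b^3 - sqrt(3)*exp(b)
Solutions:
 u(b) = C1 - b^4/2 + b^3/3 + sqrt(3)*exp(b)


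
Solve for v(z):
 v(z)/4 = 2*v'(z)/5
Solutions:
 v(z) = C1*exp(5*z/8)


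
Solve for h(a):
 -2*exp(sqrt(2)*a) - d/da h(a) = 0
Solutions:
 h(a) = C1 - sqrt(2)*exp(sqrt(2)*a)


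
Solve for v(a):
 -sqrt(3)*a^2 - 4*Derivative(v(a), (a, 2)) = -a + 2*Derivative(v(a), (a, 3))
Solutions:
 v(a) = C1 + C2*a + C3*exp(-2*a) - sqrt(3)*a^4/48 + a^3*(1 + sqrt(3))/24 - a^2*(1 + sqrt(3))/16


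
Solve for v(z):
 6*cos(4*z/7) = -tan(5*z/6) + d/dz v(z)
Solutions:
 v(z) = C1 - 6*log(cos(5*z/6))/5 + 21*sin(4*z/7)/2


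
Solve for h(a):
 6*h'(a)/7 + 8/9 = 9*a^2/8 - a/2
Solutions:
 h(a) = C1 + 7*a^3/16 - 7*a^2/24 - 28*a/27


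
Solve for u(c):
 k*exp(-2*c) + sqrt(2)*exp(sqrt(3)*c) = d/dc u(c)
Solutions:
 u(c) = C1 - k*exp(-2*c)/2 + sqrt(6)*exp(sqrt(3)*c)/3


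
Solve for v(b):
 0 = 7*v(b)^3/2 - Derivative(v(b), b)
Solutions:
 v(b) = -sqrt(-1/(C1 + 7*b))
 v(b) = sqrt(-1/(C1 + 7*b))


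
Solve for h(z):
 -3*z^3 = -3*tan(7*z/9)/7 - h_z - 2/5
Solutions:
 h(z) = C1 + 3*z^4/4 - 2*z/5 + 27*log(cos(7*z/9))/49


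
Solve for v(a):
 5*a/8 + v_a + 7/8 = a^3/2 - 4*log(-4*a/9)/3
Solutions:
 v(a) = C1 + a^4/8 - 5*a^2/16 - 4*a*log(-a)/3 + a*(-64*log(2) + 11 + 64*log(3))/24


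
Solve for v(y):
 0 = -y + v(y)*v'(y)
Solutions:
 v(y) = -sqrt(C1 + y^2)
 v(y) = sqrt(C1 + y^2)


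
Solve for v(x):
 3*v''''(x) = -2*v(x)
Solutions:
 v(x) = (C1*sin(6^(3/4)*x/6) + C2*cos(6^(3/4)*x/6))*exp(-6^(3/4)*x/6) + (C3*sin(6^(3/4)*x/6) + C4*cos(6^(3/4)*x/6))*exp(6^(3/4)*x/6)


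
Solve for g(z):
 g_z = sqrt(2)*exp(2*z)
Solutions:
 g(z) = C1 + sqrt(2)*exp(2*z)/2


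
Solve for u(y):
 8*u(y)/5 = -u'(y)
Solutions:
 u(y) = C1*exp(-8*y/5)


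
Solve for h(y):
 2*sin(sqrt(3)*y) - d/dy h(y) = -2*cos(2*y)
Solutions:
 h(y) = C1 + sin(2*y) - 2*sqrt(3)*cos(sqrt(3)*y)/3


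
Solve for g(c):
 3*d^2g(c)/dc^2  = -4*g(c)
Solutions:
 g(c) = C1*sin(2*sqrt(3)*c/3) + C2*cos(2*sqrt(3)*c/3)


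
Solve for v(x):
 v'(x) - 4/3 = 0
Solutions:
 v(x) = C1 + 4*x/3


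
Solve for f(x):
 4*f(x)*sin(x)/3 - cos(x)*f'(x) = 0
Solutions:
 f(x) = C1/cos(x)^(4/3)


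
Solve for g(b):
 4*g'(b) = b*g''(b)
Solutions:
 g(b) = C1 + C2*b^5


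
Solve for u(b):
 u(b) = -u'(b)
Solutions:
 u(b) = C1*exp(-b)


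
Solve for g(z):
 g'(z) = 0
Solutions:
 g(z) = C1


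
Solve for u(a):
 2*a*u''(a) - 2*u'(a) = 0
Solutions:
 u(a) = C1 + C2*a^2


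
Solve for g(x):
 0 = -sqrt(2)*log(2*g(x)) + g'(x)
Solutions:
 -sqrt(2)*Integral(1/(log(_y) + log(2)), (_y, g(x)))/2 = C1 - x


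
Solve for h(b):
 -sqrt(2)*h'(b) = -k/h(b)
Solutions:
 h(b) = -sqrt(C1 + sqrt(2)*b*k)
 h(b) = sqrt(C1 + sqrt(2)*b*k)


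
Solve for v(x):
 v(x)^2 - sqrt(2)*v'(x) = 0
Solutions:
 v(x) = -2/(C1 + sqrt(2)*x)


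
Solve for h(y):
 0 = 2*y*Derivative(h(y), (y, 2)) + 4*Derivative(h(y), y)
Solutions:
 h(y) = C1 + C2/y


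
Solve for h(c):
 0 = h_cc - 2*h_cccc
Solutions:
 h(c) = C1 + C2*c + C3*exp(-sqrt(2)*c/2) + C4*exp(sqrt(2)*c/2)


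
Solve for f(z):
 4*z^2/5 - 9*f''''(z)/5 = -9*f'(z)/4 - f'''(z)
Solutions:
 f(z) = C1 + C2*exp(z*(-5^(1/3)*(81*sqrt(60249) + 19883)^(1/3) - 20*5^(2/3)/(81*sqrt(60249) + 19883)^(1/3) + 20)/108)*sin(sqrt(3)*5^(1/3)*z*(-(81*sqrt(60249) + 19883)^(1/3) + 20*5^(1/3)/(81*sqrt(60249) + 19883)^(1/3))/108) + C3*exp(z*(-5^(1/3)*(81*sqrt(60249) + 19883)^(1/3) - 20*5^(2/3)/(81*sqrt(60249) + 19883)^(1/3) + 20)/108)*cos(sqrt(3)*5^(1/3)*z*(-(81*sqrt(60249) + 19883)^(1/3) + 20*5^(1/3)/(81*sqrt(60249) + 19883)^(1/3))/108) + C4*exp(z*(20*5^(2/3)/(81*sqrt(60249) + 19883)^(1/3) + 10 + 5^(1/3)*(81*sqrt(60249) + 19883)^(1/3))/54) - 16*z^3/135 + 128*z/405


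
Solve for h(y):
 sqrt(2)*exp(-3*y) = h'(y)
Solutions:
 h(y) = C1 - sqrt(2)*exp(-3*y)/3


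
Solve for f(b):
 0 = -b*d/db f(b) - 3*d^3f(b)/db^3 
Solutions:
 f(b) = C1 + Integral(C2*airyai(-3^(2/3)*b/3) + C3*airybi(-3^(2/3)*b/3), b)


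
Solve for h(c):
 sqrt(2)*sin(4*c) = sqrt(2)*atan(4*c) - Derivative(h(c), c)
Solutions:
 h(c) = C1 + sqrt(2)*(c*atan(4*c) - log(16*c^2 + 1)/8) + sqrt(2)*cos(4*c)/4


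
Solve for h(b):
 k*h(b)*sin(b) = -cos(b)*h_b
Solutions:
 h(b) = C1*exp(k*log(cos(b)))


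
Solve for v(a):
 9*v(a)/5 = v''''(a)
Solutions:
 v(a) = C1*exp(-sqrt(3)*5^(3/4)*a/5) + C2*exp(sqrt(3)*5^(3/4)*a/5) + C3*sin(sqrt(3)*5^(3/4)*a/5) + C4*cos(sqrt(3)*5^(3/4)*a/5)


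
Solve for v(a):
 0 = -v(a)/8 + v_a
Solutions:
 v(a) = C1*exp(a/8)


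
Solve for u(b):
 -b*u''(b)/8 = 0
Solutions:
 u(b) = C1 + C2*b


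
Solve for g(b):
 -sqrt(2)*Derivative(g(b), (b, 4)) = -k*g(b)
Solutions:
 g(b) = C1*exp(-2^(7/8)*b*k^(1/4)/2) + C2*exp(2^(7/8)*b*k^(1/4)/2) + C3*exp(-2^(7/8)*I*b*k^(1/4)/2) + C4*exp(2^(7/8)*I*b*k^(1/4)/2)


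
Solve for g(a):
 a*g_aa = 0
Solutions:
 g(a) = C1 + C2*a


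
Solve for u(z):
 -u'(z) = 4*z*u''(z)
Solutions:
 u(z) = C1 + C2*z^(3/4)


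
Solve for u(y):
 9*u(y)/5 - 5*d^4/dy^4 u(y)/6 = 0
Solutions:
 u(y) = C1*exp(-sqrt(5)*54^(1/4)*y/5) + C2*exp(sqrt(5)*54^(1/4)*y/5) + C3*sin(sqrt(5)*54^(1/4)*y/5) + C4*cos(sqrt(5)*54^(1/4)*y/5)


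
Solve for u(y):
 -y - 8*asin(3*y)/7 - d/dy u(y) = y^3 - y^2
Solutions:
 u(y) = C1 - y^4/4 + y^3/3 - y^2/2 - 8*y*asin(3*y)/7 - 8*sqrt(1 - 9*y^2)/21


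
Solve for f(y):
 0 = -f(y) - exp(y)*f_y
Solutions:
 f(y) = C1*exp(exp(-y))


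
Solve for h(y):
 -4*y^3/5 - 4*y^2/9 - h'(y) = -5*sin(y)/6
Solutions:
 h(y) = C1 - y^4/5 - 4*y^3/27 - 5*cos(y)/6


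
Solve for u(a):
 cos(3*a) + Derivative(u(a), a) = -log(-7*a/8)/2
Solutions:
 u(a) = C1 - a*log(-a)/2 - a*log(7) + a/2 + a*log(2) + a*log(14)/2 - sin(3*a)/3


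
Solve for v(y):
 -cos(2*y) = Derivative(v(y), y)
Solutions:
 v(y) = C1 - sin(2*y)/2


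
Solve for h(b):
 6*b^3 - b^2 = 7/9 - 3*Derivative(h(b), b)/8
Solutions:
 h(b) = C1 - 4*b^4 + 8*b^3/9 + 56*b/27


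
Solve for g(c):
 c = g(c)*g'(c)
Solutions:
 g(c) = -sqrt(C1 + c^2)
 g(c) = sqrt(C1 + c^2)


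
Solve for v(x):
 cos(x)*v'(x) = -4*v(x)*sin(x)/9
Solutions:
 v(x) = C1*cos(x)^(4/9)


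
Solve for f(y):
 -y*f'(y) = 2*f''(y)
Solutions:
 f(y) = C1 + C2*erf(y/2)


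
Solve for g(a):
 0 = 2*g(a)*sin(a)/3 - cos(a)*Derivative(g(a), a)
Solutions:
 g(a) = C1/cos(a)^(2/3)


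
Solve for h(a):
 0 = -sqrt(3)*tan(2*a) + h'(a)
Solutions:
 h(a) = C1 - sqrt(3)*log(cos(2*a))/2


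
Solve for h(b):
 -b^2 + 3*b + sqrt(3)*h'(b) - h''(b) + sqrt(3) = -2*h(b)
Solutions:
 h(b) = C1*exp(b*(-sqrt(11) + sqrt(3))/2) + C2*exp(b*(sqrt(3) + sqrt(11))/2) + b^2/2 - 3*b/2 - sqrt(3)*b/2 + sqrt(3)/4 + 5/4


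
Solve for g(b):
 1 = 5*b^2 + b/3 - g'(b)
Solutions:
 g(b) = C1 + 5*b^3/3 + b^2/6 - b


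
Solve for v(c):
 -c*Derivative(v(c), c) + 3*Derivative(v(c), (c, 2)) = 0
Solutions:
 v(c) = C1 + C2*erfi(sqrt(6)*c/6)


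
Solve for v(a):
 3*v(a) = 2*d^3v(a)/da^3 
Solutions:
 v(a) = C3*exp(2^(2/3)*3^(1/3)*a/2) + (C1*sin(2^(2/3)*3^(5/6)*a/4) + C2*cos(2^(2/3)*3^(5/6)*a/4))*exp(-2^(2/3)*3^(1/3)*a/4)


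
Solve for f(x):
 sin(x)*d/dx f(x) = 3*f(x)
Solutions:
 f(x) = C1*(cos(x) - 1)^(3/2)/(cos(x) + 1)^(3/2)


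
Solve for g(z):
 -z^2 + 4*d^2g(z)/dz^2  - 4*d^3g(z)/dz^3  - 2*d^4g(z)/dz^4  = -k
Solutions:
 g(z) = C1 + C2*z + C3*exp(z*(-1 + sqrt(3))) + C4*exp(-z*(1 + sqrt(3))) + z^4/48 + z^3/12 + z^2*(3 - k)/8


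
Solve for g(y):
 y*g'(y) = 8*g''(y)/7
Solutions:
 g(y) = C1 + C2*erfi(sqrt(7)*y/4)


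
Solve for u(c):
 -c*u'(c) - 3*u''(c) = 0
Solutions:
 u(c) = C1 + C2*erf(sqrt(6)*c/6)


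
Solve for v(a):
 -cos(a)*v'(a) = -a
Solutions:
 v(a) = C1 + Integral(a/cos(a), a)


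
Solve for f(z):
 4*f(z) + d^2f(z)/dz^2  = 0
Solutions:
 f(z) = C1*sin(2*z) + C2*cos(2*z)


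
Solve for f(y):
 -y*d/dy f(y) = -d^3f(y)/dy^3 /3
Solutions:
 f(y) = C1 + Integral(C2*airyai(3^(1/3)*y) + C3*airybi(3^(1/3)*y), y)


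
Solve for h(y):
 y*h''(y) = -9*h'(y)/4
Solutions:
 h(y) = C1 + C2/y^(5/4)


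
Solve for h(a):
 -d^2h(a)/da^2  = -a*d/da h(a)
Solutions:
 h(a) = C1 + C2*erfi(sqrt(2)*a/2)


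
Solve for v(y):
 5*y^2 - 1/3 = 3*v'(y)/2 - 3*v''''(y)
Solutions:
 v(y) = C1 + C4*exp(2^(2/3)*y/2) + 10*y^3/9 - 2*y/9 + (C2*sin(2^(2/3)*sqrt(3)*y/4) + C3*cos(2^(2/3)*sqrt(3)*y/4))*exp(-2^(2/3)*y/4)


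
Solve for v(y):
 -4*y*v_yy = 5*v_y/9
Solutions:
 v(y) = C1 + C2*y^(31/36)


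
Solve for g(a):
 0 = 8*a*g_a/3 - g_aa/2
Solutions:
 g(a) = C1 + C2*erfi(2*sqrt(6)*a/3)


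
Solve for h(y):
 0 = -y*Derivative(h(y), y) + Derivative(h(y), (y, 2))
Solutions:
 h(y) = C1 + C2*erfi(sqrt(2)*y/2)


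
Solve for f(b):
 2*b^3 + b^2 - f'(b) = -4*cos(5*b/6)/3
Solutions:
 f(b) = C1 + b^4/2 + b^3/3 + 8*sin(5*b/6)/5


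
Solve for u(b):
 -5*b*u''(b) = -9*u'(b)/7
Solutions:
 u(b) = C1 + C2*b^(44/35)


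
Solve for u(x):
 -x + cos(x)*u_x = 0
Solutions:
 u(x) = C1 + Integral(x/cos(x), x)


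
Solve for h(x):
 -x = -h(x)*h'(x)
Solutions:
 h(x) = -sqrt(C1 + x^2)
 h(x) = sqrt(C1 + x^2)


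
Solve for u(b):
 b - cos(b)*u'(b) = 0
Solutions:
 u(b) = C1 + Integral(b/cos(b), b)


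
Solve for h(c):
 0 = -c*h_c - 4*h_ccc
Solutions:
 h(c) = C1 + Integral(C2*airyai(-2^(1/3)*c/2) + C3*airybi(-2^(1/3)*c/2), c)


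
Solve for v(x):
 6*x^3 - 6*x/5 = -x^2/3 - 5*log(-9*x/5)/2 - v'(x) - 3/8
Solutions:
 v(x) = C1 - 3*x^4/2 - x^3/9 + 3*x^2/5 - 5*x*log(-x)/2 + x*(-5*log(3) + 17/8 + 5*log(5)/2)


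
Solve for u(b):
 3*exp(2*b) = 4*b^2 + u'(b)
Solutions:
 u(b) = C1 - 4*b^3/3 + 3*exp(2*b)/2


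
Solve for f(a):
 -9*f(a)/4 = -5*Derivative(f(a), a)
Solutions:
 f(a) = C1*exp(9*a/20)


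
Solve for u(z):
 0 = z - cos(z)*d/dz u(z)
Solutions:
 u(z) = C1 + Integral(z/cos(z), z)


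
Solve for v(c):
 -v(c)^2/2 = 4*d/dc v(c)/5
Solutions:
 v(c) = 8/(C1 + 5*c)


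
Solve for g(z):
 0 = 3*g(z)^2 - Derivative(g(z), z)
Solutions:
 g(z) = -1/(C1 + 3*z)


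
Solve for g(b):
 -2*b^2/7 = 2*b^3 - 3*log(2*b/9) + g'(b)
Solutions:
 g(b) = C1 - b^4/2 - 2*b^3/21 + 3*b*log(b) + b*log(8/729) - 3*b


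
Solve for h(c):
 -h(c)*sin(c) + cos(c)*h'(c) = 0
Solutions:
 h(c) = C1/cos(c)


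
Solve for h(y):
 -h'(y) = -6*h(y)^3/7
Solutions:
 h(y) = -sqrt(14)*sqrt(-1/(C1 + 6*y))/2
 h(y) = sqrt(14)*sqrt(-1/(C1 + 6*y))/2


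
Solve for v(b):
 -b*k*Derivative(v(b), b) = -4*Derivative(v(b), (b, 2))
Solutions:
 v(b) = Piecewise((-sqrt(2)*sqrt(pi)*C1*erf(sqrt(2)*b*sqrt(-k)/4)/sqrt(-k) - C2, (k > 0) | (k < 0)), (-C1*b - C2, True))


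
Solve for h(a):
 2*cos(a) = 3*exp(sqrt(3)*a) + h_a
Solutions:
 h(a) = C1 - sqrt(3)*exp(sqrt(3)*a) + 2*sin(a)


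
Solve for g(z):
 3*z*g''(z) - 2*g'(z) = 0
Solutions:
 g(z) = C1 + C2*z^(5/3)


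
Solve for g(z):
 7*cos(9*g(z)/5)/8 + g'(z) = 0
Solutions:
 7*z/8 - 5*log(sin(9*g(z)/5) - 1)/18 + 5*log(sin(9*g(z)/5) + 1)/18 = C1


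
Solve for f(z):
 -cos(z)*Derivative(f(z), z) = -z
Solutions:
 f(z) = C1 + Integral(z/cos(z), z)


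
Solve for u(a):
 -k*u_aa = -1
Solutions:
 u(a) = C1 + C2*a + a^2/(2*k)


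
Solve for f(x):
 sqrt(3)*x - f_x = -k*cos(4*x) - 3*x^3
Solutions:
 f(x) = C1 + k*sin(4*x)/4 + 3*x^4/4 + sqrt(3)*x^2/2


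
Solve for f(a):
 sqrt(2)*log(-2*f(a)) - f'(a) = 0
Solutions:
 -sqrt(2)*Integral(1/(log(-_y) + log(2)), (_y, f(a)))/2 = C1 - a


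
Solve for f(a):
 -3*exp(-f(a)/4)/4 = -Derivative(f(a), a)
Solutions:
 f(a) = 4*log(C1 + 3*a/16)


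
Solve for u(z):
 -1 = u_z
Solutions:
 u(z) = C1 - z


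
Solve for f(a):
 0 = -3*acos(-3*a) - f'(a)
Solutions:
 f(a) = C1 - 3*a*acos(-3*a) - sqrt(1 - 9*a^2)


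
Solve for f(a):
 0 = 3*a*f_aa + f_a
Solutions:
 f(a) = C1 + C2*a^(2/3)


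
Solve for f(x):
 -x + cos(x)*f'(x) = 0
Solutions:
 f(x) = C1 + Integral(x/cos(x), x)


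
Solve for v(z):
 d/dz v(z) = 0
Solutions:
 v(z) = C1


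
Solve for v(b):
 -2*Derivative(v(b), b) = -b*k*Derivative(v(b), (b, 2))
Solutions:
 v(b) = C1 + b^(((re(k) + 2)*re(k) + im(k)^2)/(re(k)^2 + im(k)^2))*(C2*sin(2*log(b)*Abs(im(k))/(re(k)^2 + im(k)^2)) + C3*cos(2*log(b)*im(k)/(re(k)^2 + im(k)^2)))


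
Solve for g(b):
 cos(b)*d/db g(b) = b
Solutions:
 g(b) = C1 + Integral(b/cos(b), b)


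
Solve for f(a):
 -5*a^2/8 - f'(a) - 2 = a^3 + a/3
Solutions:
 f(a) = C1 - a^4/4 - 5*a^3/24 - a^2/6 - 2*a


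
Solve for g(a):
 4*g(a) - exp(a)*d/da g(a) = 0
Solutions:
 g(a) = C1*exp(-4*exp(-a))


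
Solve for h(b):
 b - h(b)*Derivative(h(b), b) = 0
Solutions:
 h(b) = -sqrt(C1 + b^2)
 h(b) = sqrt(C1 + b^2)


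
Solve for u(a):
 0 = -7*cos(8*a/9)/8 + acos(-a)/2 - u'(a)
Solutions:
 u(a) = C1 + a*acos(-a)/2 + sqrt(1 - a^2)/2 - 63*sin(8*a/9)/64


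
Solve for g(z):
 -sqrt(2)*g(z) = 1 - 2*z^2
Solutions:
 g(z) = sqrt(2)*(z^2 - 1/2)


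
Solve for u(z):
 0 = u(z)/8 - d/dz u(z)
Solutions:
 u(z) = C1*exp(z/8)


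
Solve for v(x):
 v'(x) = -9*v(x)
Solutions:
 v(x) = C1*exp(-9*x)


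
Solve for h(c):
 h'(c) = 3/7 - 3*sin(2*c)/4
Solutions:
 h(c) = C1 + 3*c/7 + 3*cos(2*c)/8


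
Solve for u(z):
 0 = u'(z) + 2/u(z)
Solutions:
 u(z) = -sqrt(C1 - 4*z)
 u(z) = sqrt(C1 - 4*z)


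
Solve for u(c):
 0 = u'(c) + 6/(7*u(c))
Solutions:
 u(c) = -sqrt(C1 - 84*c)/7
 u(c) = sqrt(C1 - 84*c)/7


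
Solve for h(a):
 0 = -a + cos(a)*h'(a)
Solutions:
 h(a) = C1 + Integral(a/cos(a), a)


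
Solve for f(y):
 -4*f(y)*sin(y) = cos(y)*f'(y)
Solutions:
 f(y) = C1*cos(y)^4


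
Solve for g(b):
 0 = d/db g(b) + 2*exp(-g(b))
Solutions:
 g(b) = log(C1 - 2*b)


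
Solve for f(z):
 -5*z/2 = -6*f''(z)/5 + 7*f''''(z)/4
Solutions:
 f(z) = C1 + C2*z + C3*exp(-2*sqrt(210)*z/35) + C4*exp(2*sqrt(210)*z/35) + 25*z^3/72


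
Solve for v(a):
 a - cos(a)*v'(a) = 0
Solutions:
 v(a) = C1 + Integral(a/cos(a), a)


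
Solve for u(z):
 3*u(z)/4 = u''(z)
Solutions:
 u(z) = C1*exp(-sqrt(3)*z/2) + C2*exp(sqrt(3)*z/2)


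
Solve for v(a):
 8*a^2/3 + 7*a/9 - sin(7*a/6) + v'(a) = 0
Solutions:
 v(a) = C1 - 8*a^3/9 - 7*a^2/18 - 6*cos(7*a/6)/7


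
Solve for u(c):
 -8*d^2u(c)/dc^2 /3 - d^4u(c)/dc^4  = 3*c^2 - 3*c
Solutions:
 u(c) = C1 + C2*c + C3*sin(2*sqrt(6)*c/3) + C4*cos(2*sqrt(6)*c/3) - 3*c^4/32 + 3*c^3/16 + 27*c^2/64


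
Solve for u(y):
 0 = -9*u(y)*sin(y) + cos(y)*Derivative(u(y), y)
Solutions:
 u(y) = C1/cos(y)^9


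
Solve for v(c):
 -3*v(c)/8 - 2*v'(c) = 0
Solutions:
 v(c) = C1*exp(-3*c/16)


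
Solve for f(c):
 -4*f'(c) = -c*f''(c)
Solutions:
 f(c) = C1 + C2*c^5


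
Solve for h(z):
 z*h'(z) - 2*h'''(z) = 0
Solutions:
 h(z) = C1 + Integral(C2*airyai(2^(2/3)*z/2) + C3*airybi(2^(2/3)*z/2), z)


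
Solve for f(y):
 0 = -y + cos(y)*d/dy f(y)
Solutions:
 f(y) = C1 + Integral(y/cos(y), y)


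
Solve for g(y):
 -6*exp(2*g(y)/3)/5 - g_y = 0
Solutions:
 g(y) = 3*log(-sqrt(-1/(C1 - 6*y))) - 3*log(2) + 3*log(30)/2
 g(y) = 3*log(-1/(C1 - 6*y))/2 - 3*log(2) + 3*log(30)/2


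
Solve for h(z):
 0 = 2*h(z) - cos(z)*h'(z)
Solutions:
 h(z) = C1*(sin(z) + 1)/(sin(z) - 1)


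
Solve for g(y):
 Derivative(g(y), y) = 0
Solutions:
 g(y) = C1


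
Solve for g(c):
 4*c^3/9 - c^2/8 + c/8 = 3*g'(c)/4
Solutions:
 g(c) = C1 + 4*c^4/27 - c^3/18 + c^2/12


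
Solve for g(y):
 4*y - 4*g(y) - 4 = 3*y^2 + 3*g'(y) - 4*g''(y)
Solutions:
 g(y) = C1*exp(y*(3 - sqrt(73))/8) + C2*exp(y*(3 + sqrt(73))/8) - 3*y^2/4 + 17*y/8 - 131/32


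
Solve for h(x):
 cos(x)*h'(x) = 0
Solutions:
 h(x) = C1


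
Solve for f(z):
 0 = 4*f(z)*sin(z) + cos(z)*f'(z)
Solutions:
 f(z) = C1*cos(z)^4


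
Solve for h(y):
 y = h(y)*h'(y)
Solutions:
 h(y) = -sqrt(C1 + y^2)
 h(y) = sqrt(C1 + y^2)


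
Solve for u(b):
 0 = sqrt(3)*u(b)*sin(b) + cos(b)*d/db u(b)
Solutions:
 u(b) = C1*cos(b)^(sqrt(3))


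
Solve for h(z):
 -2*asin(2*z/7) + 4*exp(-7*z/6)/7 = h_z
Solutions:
 h(z) = C1 - 2*z*asin(2*z/7) - sqrt(49 - 4*z^2) - 24*exp(-7*z/6)/49


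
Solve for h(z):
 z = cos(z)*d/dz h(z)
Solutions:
 h(z) = C1 + Integral(z/cos(z), z)


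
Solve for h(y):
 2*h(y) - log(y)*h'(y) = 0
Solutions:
 h(y) = C1*exp(2*li(y))


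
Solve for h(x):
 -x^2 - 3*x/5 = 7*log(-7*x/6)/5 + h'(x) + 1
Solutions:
 h(x) = C1 - x^3/3 - 3*x^2/10 - 7*x*log(-x)/5 + x*(-7*log(7) + 2 + 7*log(6))/5


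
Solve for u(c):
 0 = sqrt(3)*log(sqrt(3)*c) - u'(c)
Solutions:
 u(c) = C1 + sqrt(3)*c*log(c) - sqrt(3)*c + sqrt(3)*c*log(3)/2


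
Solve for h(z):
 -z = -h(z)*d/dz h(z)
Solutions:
 h(z) = -sqrt(C1 + z^2)
 h(z) = sqrt(C1 + z^2)


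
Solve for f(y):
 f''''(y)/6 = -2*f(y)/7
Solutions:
 f(y) = (C1*sin(3^(1/4)*7^(3/4)*y/7) + C2*cos(3^(1/4)*7^(3/4)*y/7))*exp(-3^(1/4)*7^(3/4)*y/7) + (C3*sin(3^(1/4)*7^(3/4)*y/7) + C4*cos(3^(1/4)*7^(3/4)*y/7))*exp(3^(1/4)*7^(3/4)*y/7)


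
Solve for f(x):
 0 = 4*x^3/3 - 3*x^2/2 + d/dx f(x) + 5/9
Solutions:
 f(x) = C1 - x^4/3 + x^3/2 - 5*x/9


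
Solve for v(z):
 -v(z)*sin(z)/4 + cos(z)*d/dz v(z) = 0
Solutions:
 v(z) = C1/cos(z)^(1/4)


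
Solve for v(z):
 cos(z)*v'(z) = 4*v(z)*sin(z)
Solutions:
 v(z) = C1/cos(z)^4


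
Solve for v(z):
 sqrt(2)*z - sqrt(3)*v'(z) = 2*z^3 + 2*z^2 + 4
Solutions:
 v(z) = C1 - sqrt(3)*z^4/6 - 2*sqrt(3)*z^3/9 + sqrt(6)*z^2/6 - 4*sqrt(3)*z/3


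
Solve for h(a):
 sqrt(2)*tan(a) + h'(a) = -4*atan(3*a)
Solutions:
 h(a) = C1 - 4*a*atan(3*a) + 2*log(9*a^2 + 1)/3 + sqrt(2)*log(cos(a))


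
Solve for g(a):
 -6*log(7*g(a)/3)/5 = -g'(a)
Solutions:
 5*Integral(1/(-log(_y) - log(7) + log(3)), (_y, g(a)))/6 = C1 - a


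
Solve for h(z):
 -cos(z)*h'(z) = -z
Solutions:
 h(z) = C1 + Integral(z/cos(z), z)


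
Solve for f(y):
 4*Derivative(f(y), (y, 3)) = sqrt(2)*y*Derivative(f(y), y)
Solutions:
 f(y) = C1 + Integral(C2*airyai(sqrt(2)*y/2) + C3*airybi(sqrt(2)*y/2), y)


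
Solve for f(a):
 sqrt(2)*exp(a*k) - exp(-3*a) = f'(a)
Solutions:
 f(a) = C1 + exp(-3*a)/3 + sqrt(2)*exp(a*k)/k


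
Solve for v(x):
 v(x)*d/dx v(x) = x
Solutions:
 v(x) = -sqrt(C1 + x^2)
 v(x) = sqrt(C1 + x^2)


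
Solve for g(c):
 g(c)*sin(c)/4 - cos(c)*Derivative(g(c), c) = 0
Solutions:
 g(c) = C1/cos(c)^(1/4)


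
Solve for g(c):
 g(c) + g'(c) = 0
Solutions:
 g(c) = C1*exp(-c)


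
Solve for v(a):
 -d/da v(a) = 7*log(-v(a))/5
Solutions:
 -li(-v(a)) = C1 - 7*a/5


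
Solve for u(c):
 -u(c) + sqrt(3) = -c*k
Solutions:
 u(c) = c*k + sqrt(3)


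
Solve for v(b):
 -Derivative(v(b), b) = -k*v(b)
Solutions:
 v(b) = C1*exp(b*k)


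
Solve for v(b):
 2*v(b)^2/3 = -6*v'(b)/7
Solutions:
 v(b) = 9/(C1 + 7*b)


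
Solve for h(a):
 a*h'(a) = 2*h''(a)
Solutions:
 h(a) = C1 + C2*erfi(a/2)


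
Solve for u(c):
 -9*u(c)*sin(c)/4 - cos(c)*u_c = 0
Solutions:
 u(c) = C1*cos(c)^(9/4)


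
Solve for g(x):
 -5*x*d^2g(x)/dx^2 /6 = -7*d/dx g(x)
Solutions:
 g(x) = C1 + C2*x^(47/5)


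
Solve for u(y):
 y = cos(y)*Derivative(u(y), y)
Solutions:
 u(y) = C1 + Integral(y/cos(y), y)


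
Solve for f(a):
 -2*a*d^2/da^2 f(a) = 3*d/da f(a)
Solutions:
 f(a) = C1 + C2/sqrt(a)


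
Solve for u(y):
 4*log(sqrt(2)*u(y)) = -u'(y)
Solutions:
 Integral(1/(2*log(_y) + log(2)), (_y, u(y)))/2 = C1 - y


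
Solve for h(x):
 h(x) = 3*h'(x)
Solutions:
 h(x) = C1*exp(x/3)


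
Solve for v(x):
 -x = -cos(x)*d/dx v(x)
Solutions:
 v(x) = C1 + Integral(x/cos(x), x)


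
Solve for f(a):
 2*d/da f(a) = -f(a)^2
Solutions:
 f(a) = 2/(C1 + a)


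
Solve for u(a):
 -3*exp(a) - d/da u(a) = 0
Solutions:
 u(a) = C1 - 3*exp(a)


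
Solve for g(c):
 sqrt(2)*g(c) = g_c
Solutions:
 g(c) = C1*exp(sqrt(2)*c)


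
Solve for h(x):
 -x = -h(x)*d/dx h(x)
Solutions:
 h(x) = -sqrt(C1 + x^2)
 h(x) = sqrt(C1 + x^2)


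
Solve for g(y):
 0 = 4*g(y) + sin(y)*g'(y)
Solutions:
 g(y) = C1*(cos(y)^2 + 2*cos(y) + 1)/(cos(y)^2 - 2*cos(y) + 1)


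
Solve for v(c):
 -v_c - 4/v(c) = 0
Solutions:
 v(c) = -sqrt(C1 - 8*c)
 v(c) = sqrt(C1 - 8*c)


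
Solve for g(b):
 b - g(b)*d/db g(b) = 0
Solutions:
 g(b) = -sqrt(C1 + b^2)
 g(b) = sqrt(C1 + b^2)


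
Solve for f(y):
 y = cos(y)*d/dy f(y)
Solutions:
 f(y) = C1 + Integral(y/cos(y), y)


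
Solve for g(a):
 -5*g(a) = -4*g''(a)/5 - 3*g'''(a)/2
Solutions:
 g(a) = C1*exp(-a*(64/(225*sqrt(452553) + 151363)^(1/3) + 16 + (225*sqrt(452553) + 151363)^(1/3))/90)*sin(sqrt(3)*a*(-(225*sqrt(452553) + 151363)^(1/3) + 64/(225*sqrt(452553) + 151363)^(1/3))/90) + C2*exp(-a*(64/(225*sqrt(452553) + 151363)^(1/3) + 16 + (225*sqrt(452553) + 151363)^(1/3))/90)*cos(sqrt(3)*a*(-(225*sqrt(452553) + 151363)^(1/3) + 64/(225*sqrt(452553) + 151363)^(1/3))/90) + C3*exp(a*(-8 + 64/(225*sqrt(452553) + 151363)^(1/3) + (225*sqrt(452553) + 151363)^(1/3))/45)


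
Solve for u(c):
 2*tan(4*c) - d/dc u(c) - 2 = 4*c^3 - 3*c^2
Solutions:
 u(c) = C1 - c^4 + c^3 - 2*c - log(cos(4*c))/2


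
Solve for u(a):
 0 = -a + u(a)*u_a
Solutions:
 u(a) = -sqrt(C1 + a^2)
 u(a) = sqrt(C1 + a^2)


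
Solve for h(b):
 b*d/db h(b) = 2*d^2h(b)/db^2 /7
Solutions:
 h(b) = C1 + C2*erfi(sqrt(7)*b/2)


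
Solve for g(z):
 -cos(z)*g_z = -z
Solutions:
 g(z) = C1 + Integral(z/cos(z), z)


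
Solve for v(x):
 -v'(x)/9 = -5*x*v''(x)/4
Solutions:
 v(x) = C1 + C2*x^(49/45)


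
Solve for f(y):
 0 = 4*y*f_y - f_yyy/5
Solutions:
 f(y) = C1 + Integral(C2*airyai(20^(1/3)*y) + C3*airybi(20^(1/3)*y), y)


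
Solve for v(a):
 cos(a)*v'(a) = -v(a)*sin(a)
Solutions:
 v(a) = C1*cos(a)


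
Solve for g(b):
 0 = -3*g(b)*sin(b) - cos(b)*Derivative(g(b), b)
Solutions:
 g(b) = C1*cos(b)^3


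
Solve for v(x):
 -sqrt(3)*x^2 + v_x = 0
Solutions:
 v(x) = C1 + sqrt(3)*x^3/3


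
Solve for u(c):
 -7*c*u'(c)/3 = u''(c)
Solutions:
 u(c) = C1 + C2*erf(sqrt(42)*c/6)


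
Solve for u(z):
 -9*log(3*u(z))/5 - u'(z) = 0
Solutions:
 5*Integral(1/(log(_y) + log(3)), (_y, u(z)))/9 = C1 - z


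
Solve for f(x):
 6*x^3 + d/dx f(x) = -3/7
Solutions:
 f(x) = C1 - 3*x^4/2 - 3*x/7


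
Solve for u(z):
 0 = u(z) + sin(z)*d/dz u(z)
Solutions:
 u(z) = C1*sqrt(cos(z) + 1)/sqrt(cos(z) - 1)


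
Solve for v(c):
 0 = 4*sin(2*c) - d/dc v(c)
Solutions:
 v(c) = C1 - 2*cos(2*c)


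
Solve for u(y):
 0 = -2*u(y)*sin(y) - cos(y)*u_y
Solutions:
 u(y) = C1*cos(y)^2


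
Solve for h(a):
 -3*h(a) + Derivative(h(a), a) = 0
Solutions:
 h(a) = C1*exp(3*a)


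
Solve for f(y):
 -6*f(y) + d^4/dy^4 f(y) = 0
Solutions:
 f(y) = C1*exp(-6^(1/4)*y) + C2*exp(6^(1/4)*y) + C3*sin(6^(1/4)*y) + C4*cos(6^(1/4)*y)


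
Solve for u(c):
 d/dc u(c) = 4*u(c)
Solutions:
 u(c) = C1*exp(4*c)


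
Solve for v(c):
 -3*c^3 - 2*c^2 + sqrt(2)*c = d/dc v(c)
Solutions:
 v(c) = C1 - 3*c^4/4 - 2*c^3/3 + sqrt(2)*c^2/2


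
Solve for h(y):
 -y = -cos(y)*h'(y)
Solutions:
 h(y) = C1 + Integral(y/cos(y), y)


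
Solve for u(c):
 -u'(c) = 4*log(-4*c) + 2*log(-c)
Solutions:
 u(c) = C1 - 6*c*log(-c) + 2*c*(3 - 4*log(2))


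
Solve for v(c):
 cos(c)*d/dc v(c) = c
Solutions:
 v(c) = C1 + Integral(c/cos(c), c)


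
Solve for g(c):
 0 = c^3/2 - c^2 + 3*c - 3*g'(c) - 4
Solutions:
 g(c) = C1 + c^4/24 - c^3/9 + c^2/2 - 4*c/3


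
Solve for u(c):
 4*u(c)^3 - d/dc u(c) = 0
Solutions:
 u(c) = -sqrt(2)*sqrt(-1/(C1 + 4*c))/2
 u(c) = sqrt(2)*sqrt(-1/(C1 + 4*c))/2


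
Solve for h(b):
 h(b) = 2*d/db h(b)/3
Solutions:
 h(b) = C1*exp(3*b/2)


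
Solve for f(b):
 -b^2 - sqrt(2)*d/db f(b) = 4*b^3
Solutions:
 f(b) = C1 - sqrt(2)*b^4/2 - sqrt(2)*b^3/6


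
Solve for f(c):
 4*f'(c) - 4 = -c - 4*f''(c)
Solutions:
 f(c) = C1 + C2*exp(-c) - c^2/8 + 5*c/4


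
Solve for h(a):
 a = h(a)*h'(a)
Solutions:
 h(a) = -sqrt(C1 + a^2)
 h(a) = sqrt(C1 + a^2)


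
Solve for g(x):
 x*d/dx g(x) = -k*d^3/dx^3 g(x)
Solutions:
 g(x) = C1 + Integral(C2*airyai(x*(-1/k)^(1/3)) + C3*airybi(x*(-1/k)^(1/3)), x)


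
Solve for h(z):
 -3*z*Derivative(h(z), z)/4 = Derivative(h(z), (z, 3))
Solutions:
 h(z) = C1 + Integral(C2*airyai(-6^(1/3)*z/2) + C3*airybi(-6^(1/3)*z/2), z)


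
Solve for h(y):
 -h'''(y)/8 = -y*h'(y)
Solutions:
 h(y) = C1 + Integral(C2*airyai(2*y) + C3*airybi(2*y), y)


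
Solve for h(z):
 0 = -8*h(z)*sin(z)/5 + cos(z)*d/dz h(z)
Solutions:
 h(z) = C1/cos(z)^(8/5)


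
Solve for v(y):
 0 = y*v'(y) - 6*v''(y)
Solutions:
 v(y) = C1 + C2*erfi(sqrt(3)*y/6)


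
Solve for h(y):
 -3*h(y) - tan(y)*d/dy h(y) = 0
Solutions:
 h(y) = C1/sin(y)^3


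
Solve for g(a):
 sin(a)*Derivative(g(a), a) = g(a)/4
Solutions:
 g(a) = C1*(cos(a) - 1)^(1/8)/(cos(a) + 1)^(1/8)


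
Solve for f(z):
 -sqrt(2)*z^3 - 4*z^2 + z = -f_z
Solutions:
 f(z) = C1 + sqrt(2)*z^4/4 + 4*z^3/3 - z^2/2


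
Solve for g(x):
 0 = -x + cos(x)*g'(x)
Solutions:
 g(x) = C1 + Integral(x/cos(x), x)


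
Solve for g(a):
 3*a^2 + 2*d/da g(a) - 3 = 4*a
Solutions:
 g(a) = C1 - a^3/2 + a^2 + 3*a/2


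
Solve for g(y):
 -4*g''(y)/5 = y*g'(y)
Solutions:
 g(y) = C1 + C2*erf(sqrt(10)*y/4)


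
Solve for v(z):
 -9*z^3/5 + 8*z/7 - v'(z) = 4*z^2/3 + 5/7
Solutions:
 v(z) = C1 - 9*z^4/20 - 4*z^3/9 + 4*z^2/7 - 5*z/7


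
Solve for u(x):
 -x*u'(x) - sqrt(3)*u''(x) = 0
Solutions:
 u(x) = C1 + C2*erf(sqrt(2)*3^(3/4)*x/6)


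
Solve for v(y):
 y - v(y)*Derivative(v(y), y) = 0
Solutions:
 v(y) = -sqrt(C1 + y^2)
 v(y) = sqrt(C1 + y^2)


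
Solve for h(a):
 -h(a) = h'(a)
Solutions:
 h(a) = C1*exp(-a)


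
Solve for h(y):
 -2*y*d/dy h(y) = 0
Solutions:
 h(y) = C1


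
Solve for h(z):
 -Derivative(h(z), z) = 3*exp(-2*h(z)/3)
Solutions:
 h(z) = 3*log(-sqrt(C1 - 3*z)) - 3*log(3) + 3*log(6)/2
 h(z) = 3*log(C1 - 3*z)/2 - 3*log(3) + 3*log(6)/2


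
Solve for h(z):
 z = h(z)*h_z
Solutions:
 h(z) = -sqrt(C1 + z^2)
 h(z) = sqrt(C1 + z^2)


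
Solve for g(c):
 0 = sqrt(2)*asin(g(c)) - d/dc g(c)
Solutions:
 Integral(1/asin(_y), (_y, g(c))) = C1 + sqrt(2)*c


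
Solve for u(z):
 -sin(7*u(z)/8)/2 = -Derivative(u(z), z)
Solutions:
 -z/2 + 4*log(cos(7*u(z)/8) - 1)/7 - 4*log(cos(7*u(z)/8) + 1)/7 = C1


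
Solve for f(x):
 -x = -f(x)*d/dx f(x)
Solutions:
 f(x) = -sqrt(C1 + x^2)
 f(x) = sqrt(C1 + x^2)


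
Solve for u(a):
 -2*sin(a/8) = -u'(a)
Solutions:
 u(a) = C1 - 16*cos(a/8)


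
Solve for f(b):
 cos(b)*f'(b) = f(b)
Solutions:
 f(b) = C1*sqrt(sin(b) + 1)/sqrt(sin(b) - 1)


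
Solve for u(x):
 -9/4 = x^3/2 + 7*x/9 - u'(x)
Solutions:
 u(x) = C1 + x^4/8 + 7*x^2/18 + 9*x/4


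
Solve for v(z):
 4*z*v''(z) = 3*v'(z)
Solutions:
 v(z) = C1 + C2*z^(7/4)


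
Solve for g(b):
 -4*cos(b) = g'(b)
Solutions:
 g(b) = C1 - 4*sin(b)


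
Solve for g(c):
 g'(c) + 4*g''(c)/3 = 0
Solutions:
 g(c) = C1 + C2*exp(-3*c/4)


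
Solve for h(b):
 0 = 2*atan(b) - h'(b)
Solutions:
 h(b) = C1 + 2*b*atan(b) - log(b^2 + 1)


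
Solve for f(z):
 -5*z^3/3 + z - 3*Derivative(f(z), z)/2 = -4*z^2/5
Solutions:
 f(z) = C1 - 5*z^4/18 + 8*z^3/45 + z^2/3


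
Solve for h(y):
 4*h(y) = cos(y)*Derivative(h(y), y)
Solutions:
 h(y) = C1*(sin(y)^2 + 2*sin(y) + 1)/(sin(y)^2 - 2*sin(y) + 1)


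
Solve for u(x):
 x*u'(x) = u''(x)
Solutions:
 u(x) = C1 + C2*erfi(sqrt(2)*x/2)


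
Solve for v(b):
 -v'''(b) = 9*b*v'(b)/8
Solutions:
 v(b) = C1 + Integral(C2*airyai(-3^(2/3)*b/2) + C3*airybi(-3^(2/3)*b/2), b)


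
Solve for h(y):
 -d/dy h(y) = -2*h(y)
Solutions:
 h(y) = C1*exp(2*y)


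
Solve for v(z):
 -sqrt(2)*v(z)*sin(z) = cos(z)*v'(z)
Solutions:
 v(z) = C1*cos(z)^(sqrt(2))


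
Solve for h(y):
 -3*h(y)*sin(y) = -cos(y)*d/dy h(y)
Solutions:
 h(y) = C1/cos(y)^3


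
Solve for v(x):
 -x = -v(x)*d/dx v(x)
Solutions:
 v(x) = -sqrt(C1 + x^2)
 v(x) = sqrt(C1 + x^2)


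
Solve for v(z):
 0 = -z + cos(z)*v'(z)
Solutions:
 v(z) = C1 + Integral(z/cos(z), z)


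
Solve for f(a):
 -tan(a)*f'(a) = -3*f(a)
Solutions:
 f(a) = C1*sin(a)^3


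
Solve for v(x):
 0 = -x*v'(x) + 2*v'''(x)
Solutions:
 v(x) = C1 + Integral(C2*airyai(2^(2/3)*x/2) + C3*airybi(2^(2/3)*x/2), x)


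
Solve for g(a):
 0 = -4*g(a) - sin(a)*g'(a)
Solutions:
 g(a) = C1*(cos(a)^2 + 2*cos(a) + 1)/(cos(a)^2 - 2*cos(a) + 1)


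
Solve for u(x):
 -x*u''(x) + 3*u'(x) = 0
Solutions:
 u(x) = C1 + C2*x^4


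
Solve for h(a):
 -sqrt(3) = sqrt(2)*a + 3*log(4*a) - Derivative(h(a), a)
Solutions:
 h(a) = C1 + sqrt(2)*a^2/2 + 3*a*log(a) - 3*a + sqrt(3)*a + a*log(64)


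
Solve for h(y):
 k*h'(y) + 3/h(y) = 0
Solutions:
 h(y) = -sqrt(C1 - 6*y/k)
 h(y) = sqrt(C1 - 6*y/k)


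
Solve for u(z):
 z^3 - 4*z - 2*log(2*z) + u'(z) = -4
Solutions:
 u(z) = C1 - z^4/4 + 2*z^2 + 2*z*log(z) - 6*z + z*log(4)


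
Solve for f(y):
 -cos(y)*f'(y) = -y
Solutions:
 f(y) = C1 + Integral(y/cos(y), y)


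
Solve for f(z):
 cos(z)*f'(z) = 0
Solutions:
 f(z) = C1


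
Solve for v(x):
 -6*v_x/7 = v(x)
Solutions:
 v(x) = C1*exp(-7*x/6)


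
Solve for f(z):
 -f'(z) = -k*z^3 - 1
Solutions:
 f(z) = C1 + k*z^4/4 + z


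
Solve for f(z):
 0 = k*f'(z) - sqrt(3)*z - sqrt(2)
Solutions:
 f(z) = C1 + sqrt(3)*z^2/(2*k) + sqrt(2)*z/k


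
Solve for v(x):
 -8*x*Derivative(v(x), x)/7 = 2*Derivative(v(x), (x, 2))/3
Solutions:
 v(x) = C1 + C2*erf(sqrt(42)*x/7)


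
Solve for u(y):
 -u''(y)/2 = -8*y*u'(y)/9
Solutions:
 u(y) = C1 + C2*erfi(2*sqrt(2)*y/3)


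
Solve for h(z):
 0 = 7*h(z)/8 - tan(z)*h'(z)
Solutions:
 h(z) = C1*sin(z)^(7/8)


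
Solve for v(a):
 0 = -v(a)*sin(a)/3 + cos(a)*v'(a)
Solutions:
 v(a) = C1/cos(a)^(1/3)


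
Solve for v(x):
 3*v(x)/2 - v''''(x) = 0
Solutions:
 v(x) = C1*exp(-2^(3/4)*3^(1/4)*x/2) + C2*exp(2^(3/4)*3^(1/4)*x/2) + C3*sin(2^(3/4)*3^(1/4)*x/2) + C4*cos(2^(3/4)*3^(1/4)*x/2)


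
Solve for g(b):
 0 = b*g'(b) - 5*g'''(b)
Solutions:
 g(b) = C1 + Integral(C2*airyai(5^(2/3)*b/5) + C3*airybi(5^(2/3)*b/5), b)


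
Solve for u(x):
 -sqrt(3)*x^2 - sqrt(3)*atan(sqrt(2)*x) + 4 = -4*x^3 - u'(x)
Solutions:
 u(x) = C1 - x^4 + sqrt(3)*x^3/3 - 4*x + sqrt(3)*(x*atan(sqrt(2)*x) - sqrt(2)*log(2*x^2 + 1)/4)


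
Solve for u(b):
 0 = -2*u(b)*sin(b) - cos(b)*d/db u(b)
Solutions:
 u(b) = C1*cos(b)^2


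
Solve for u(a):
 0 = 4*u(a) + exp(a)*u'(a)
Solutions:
 u(a) = C1*exp(4*exp(-a))


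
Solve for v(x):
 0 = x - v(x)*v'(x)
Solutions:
 v(x) = -sqrt(C1 + x^2)
 v(x) = sqrt(C1 + x^2)


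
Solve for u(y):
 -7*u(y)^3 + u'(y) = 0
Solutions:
 u(y) = -sqrt(2)*sqrt(-1/(C1 + 7*y))/2
 u(y) = sqrt(2)*sqrt(-1/(C1 + 7*y))/2


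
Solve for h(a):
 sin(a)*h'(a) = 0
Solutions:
 h(a) = C1


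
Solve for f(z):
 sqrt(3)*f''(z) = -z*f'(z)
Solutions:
 f(z) = C1 + C2*erf(sqrt(2)*3^(3/4)*z/6)


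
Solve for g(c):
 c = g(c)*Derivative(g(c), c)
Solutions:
 g(c) = -sqrt(C1 + c^2)
 g(c) = sqrt(C1 + c^2)


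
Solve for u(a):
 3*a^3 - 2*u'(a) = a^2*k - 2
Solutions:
 u(a) = C1 + 3*a^4/8 - a^3*k/6 + a


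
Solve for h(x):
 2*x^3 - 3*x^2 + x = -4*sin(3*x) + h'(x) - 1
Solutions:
 h(x) = C1 + x^4/2 - x^3 + x^2/2 + x - 4*cos(3*x)/3


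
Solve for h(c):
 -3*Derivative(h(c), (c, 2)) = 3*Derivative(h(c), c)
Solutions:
 h(c) = C1 + C2*exp(-c)


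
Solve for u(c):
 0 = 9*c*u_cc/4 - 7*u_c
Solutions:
 u(c) = C1 + C2*c^(37/9)


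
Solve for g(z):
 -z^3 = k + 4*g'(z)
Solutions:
 g(z) = C1 - k*z/4 - z^4/16


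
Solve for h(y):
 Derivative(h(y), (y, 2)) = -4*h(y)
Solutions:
 h(y) = C1*sin(2*y) + C2*cos(2*y)


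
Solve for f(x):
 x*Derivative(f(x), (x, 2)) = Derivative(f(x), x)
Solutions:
 f(x) = C1 + C2*x^2


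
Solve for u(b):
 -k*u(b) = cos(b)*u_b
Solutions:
 u(b) = C1*exp(k*(log(sin(b) - 1) - log(sin(b) + 1))/2)


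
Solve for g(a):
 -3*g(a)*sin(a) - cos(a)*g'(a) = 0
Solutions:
 g(a) = C1*cos(a)^3


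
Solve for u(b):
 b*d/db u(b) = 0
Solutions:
 u(b) = C1


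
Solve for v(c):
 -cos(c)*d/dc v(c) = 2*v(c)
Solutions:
 v(c) = C1*(sin(c) - 1)/(sin(c) + 1)


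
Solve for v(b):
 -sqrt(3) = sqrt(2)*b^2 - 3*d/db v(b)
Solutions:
 v(b) = C1 + sqrt(2)*b^3/9 + sqrt(3)*b/3


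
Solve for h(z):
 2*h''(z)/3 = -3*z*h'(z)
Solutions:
 h(z) = C1 + C2*erf(3*z/2)


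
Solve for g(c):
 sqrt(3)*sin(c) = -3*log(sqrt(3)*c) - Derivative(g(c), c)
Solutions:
 g(c) = C1 - 3*c*log(c) - 3*c*log(3)/2 + 3*c + sqrt(3)*cos(c)


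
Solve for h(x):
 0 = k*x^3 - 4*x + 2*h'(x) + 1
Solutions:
 h(x) = C1 - k*x^4/8 + x^2 - x/2


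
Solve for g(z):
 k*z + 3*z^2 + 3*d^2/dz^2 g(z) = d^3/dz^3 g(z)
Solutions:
 g(z) = C1 + C2*z + C3*exp(3*z) - z^4/12 + z^3*(-k - 2)/18 + z^2*(-k - 2)/18


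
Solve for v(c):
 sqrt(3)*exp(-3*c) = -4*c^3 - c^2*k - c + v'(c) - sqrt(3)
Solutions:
 v(c) = C1 + c^4 + c^3*k/3 + c^2/2 + sqrt(3)*c - sqrt(3)*exp(-3*c)/3


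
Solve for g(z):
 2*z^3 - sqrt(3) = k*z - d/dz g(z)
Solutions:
 g(z) = C1 + k*z^2/2 - z^4/2 + sqrt(3)*z


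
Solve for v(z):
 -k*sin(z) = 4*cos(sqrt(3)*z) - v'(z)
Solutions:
 v(z) = C1 - k*cos(z) + 4*sqrt(3)*sin(sqrt(3)*z)/3


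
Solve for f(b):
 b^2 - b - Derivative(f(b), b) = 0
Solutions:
 f(b) = C1 + b^3/3 - b^2/2


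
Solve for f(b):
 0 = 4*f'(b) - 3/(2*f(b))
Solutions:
 f(b) = -sqrt(C1 + 3*b)/2
 f(b) = sqrt(C1 + 3*b)/2


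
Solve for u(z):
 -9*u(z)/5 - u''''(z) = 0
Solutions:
 u(z) = (C1*sin(5^(3/4)*sqrt(6)*z/10) + C2*cos(5^(3/4)*sqrt(6)*z/10))*exp(-5^(3/4)*sqrt(6)*z/10) + (C3*sin(5^(3/4)*sqrt(6)*z/10) + C4*cos(5^(3/4)*sqrt(6)*z/10))*exp(5^(3/4)*sqrt(6)*z/10)


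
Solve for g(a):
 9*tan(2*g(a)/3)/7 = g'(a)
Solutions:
 g(a) = -3*asin(C1*exp(6*a/7))/2 + 3*pi/2
 g(a) = 3*asin(C1*exp(6*a/7))/2


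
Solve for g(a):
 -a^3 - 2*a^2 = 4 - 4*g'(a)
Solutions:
 g(a) = C1 + a^4/16 + a^3/6 + a


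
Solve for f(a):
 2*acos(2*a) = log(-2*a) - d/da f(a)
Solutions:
 f(a) = C1 + a*log(-a) - 2*a*acos(2*a) - a + a*log(2) + sqrt(1 - 4*a^2)


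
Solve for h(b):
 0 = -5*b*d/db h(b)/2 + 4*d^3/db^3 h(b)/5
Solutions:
 h(b) = C1 + Integral(C2*airyai(5^(2/3)*b/2) + C3*airybi(5^(2/3)*b/2), b)


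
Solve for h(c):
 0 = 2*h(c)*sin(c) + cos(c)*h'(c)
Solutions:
 h(c) = C1*cos(c)^2


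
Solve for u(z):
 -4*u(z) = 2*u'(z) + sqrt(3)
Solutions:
 u(z) = C1*exp(-2*z) - sqrt(3)/4


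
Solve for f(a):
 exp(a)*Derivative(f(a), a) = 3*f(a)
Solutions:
 f(a) = C1*exp(-3*exp(-a))


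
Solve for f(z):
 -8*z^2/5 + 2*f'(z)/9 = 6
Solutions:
 f(z) = C1 + 12*z^3/5 + 27*z


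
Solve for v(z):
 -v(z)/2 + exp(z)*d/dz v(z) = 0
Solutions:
 v(z) = C1*exp(-exp(-z)/2)


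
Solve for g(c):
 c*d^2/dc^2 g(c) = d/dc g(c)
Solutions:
 g(c) = C1 + C2*c^2


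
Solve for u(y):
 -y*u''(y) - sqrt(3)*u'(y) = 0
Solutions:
 u(y) = C1 + C2*y^(1 - sqrt(3))


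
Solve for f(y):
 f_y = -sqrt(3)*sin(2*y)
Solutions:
 f(y) = C1 + sqrt(3)*cos(2*y)/2


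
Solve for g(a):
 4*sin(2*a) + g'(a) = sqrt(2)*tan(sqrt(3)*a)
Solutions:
 g(a) = C1 - sqrt(6)*log(cos(sqrt(3)*a))/3 + 2*cos(2*a)


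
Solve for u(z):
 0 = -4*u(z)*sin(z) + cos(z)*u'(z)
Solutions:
 u(z) = C1/cos(z)^4


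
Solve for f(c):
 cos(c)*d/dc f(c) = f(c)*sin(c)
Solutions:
 f(c) = C1/cos(c)


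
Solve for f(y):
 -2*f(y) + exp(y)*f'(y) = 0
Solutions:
 f(y) = C1*exp(-2*exp(-y))


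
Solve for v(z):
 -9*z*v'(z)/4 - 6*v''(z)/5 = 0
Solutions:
 v(z) = C1 + C2*erf(sqrt(15)*z/4)


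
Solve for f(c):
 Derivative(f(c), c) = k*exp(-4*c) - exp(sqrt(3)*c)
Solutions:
 f(c) = C1 - k*exp(-4*c)/4 - sqrt(3)*exp(sqrt(3)*c)/3


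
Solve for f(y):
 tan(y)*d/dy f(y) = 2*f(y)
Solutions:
 f(y) = C1*sin(y)^2


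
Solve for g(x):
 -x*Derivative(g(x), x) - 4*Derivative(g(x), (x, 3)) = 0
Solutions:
 g(x) = C1 + Integral(C2*airyai(-2^(1/3)*x/2) + C3*airybi(-2^(1/3)*x/2), x)


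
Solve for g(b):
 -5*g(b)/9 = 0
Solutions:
 g(b) = 0


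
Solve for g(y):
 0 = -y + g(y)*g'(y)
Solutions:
 g(y) = -sqrt(C1 + y^2)
 g(y) = sqrt(C1 + y^2)


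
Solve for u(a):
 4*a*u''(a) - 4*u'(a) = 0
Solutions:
 u(a) = C1 + C2*a^2


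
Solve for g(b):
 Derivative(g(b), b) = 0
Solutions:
 g(b) = C1


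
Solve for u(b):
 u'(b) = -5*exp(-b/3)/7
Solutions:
 u(b) = C1 + 15*exp(-b/3)/7


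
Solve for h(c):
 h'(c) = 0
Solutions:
 h(c) = C1


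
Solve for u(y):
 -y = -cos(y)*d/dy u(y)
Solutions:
 u(y) = C1 + Integral(y/cos(y), y)


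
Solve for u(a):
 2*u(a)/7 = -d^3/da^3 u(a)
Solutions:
 u(a) = C3*exp(-2^(1/3)*7^(2/3)*a/7) + (C1*sin(2^(1/3)*sqrt(3)*7^(2/3)*a/14) + C2*cos(2^(1/3)*sqrt(3)*7^(2/3)*a/14))*exp(2^(1/3)*7^(2/3)*a/14)


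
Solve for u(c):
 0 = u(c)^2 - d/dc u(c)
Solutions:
 u(c) = -1/(C1 + c)


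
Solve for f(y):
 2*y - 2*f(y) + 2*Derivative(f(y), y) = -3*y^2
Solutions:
 f(y) = C1*exp(y) + 3*y^2/2 + 4*y + 4


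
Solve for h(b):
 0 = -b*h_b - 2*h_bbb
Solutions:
 h(b) = C1 + Integral(C2*airyai(-2^(2/3)*b/2) + C3*airybi(-2^(2/3)*b/2), b)


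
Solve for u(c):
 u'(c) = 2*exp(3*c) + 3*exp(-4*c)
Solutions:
 u(c) = C1 + 2*exp(3*c)/3 - 3*exp(-4*c)/4


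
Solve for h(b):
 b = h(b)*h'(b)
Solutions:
 h(b) = -sqrt(C1 + b^2)
 h(b) = sqrt(C1 + b^2)


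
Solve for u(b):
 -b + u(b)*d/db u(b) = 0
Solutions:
 u(b) = -sqrt(C1 + b^2)
 u(b) = sqrt(C1 + b^2)


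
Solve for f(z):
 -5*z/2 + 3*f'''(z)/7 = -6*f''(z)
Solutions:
 f(z) = C1 + C2*z + C3*exp(-14*z) + 5*z^3/72 - 5*z^2/336


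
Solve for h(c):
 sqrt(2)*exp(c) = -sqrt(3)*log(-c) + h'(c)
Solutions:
 h(c) = C1 + sqrt(3)*c*log(-c) - sqrt(3)*c + sqrt(2)*exp(c)


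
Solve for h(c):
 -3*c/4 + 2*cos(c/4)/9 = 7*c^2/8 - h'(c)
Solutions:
 h(c) = C1 + 7*c^3/24 + 3*c^2/8 - 8*sin(c/4)/9


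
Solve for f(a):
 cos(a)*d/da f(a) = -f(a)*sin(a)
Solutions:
 f(a) = C1*cos(a)


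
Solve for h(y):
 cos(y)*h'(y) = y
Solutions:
 h(y) = C1 + Integral(y/cos(y), y)


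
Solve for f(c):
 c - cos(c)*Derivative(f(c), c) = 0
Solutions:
 f(c) = C1 + Integral(c/cos(c), c)


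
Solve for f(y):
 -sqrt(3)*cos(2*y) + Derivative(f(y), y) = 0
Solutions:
 f(y) = C1 + sqrt(3)*sin(2*y)/2


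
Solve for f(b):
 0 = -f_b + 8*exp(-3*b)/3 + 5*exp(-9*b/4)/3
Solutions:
 f(b) = C1 - 8*exp(-3*b)/9 - 20*exp(-9*b/4)/27


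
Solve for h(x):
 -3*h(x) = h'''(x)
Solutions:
 h(x) = C3*exp(-3^(1/3)*x) + (C1*sin(3^(5/6)*x/2) + C2*cos(3^(5/6)*x/2))*exp(3^(1/3)*x/2)


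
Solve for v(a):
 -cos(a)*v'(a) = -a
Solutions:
 v(a) = C1 + Integral(a/cos(a), a)


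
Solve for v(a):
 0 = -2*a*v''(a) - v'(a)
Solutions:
 v(a) = C1 + C2*sqrt(a)


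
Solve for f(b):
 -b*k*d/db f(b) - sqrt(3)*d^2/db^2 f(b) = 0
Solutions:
 f(b) = Piecewise((-sqrt(2)*3^(1/4)*sqrt(pi)*C1*erf(sqrt(2)*3^(3/4)*b*sqrt(k)/6)/(2*sqrt(k)) - C2, (k > 0) | (k < 0)), (-C1*b - C2, True))


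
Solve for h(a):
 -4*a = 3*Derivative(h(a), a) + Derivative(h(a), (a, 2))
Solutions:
 h(a) = C1 + C2*exp(-3*a) - 2*a^2/3 + 4*a/9
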